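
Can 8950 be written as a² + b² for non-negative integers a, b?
Not possible

Factorization: 8950 = 2 × 5^2 × 179
By Fermat: n is sum of two squares iff every prime p ≡ 3 (mod 4) appears to even power.
Prime(s) ≡ 3 (mod 4) with odd exponent: [(179, 1)]
Therefore 8950 cannot be expressed as a² + b².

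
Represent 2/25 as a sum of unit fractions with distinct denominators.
1/13 + 1/325

Greedy algorithm:
2/25: ceiling(25/2) = 13, use 1/13
1/325: ceiling(325/1) = 325, use 1/325
Result: 2/25 = 1/13 + 1/325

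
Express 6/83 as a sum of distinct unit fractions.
1/14 + 1/1162

Greedy algorithm:
6/83: ceiling(83/6) = 14, use 1/14
1/1162: ceiling(1162/1) = 1162, use 1/1162
Result: 6/83 = 1/14 + 1/1162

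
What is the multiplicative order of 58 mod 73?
72

73 is prime, so ord(58) divides φ(73) = 72.
Divisors of 72: 1, 2, 3, 4, 6, 8, 9, 12, 18, 24, 36, 72.
Repeated squaring: 58^1 ≡ 58, 58^2 ≡ 6, 58^4 ≡ 36, 58^8 ≡ 55, 58^16 ≡ 32, 58^32 ≡ 2, 58^64 ≡ 4 (mod 73).
Test 58^d mod 73 for each divisor d in increasing order:
58^1 ≡ 58
58^2 ≡ 6
58^3 = 58^2·58^1 ≡ 56
58^4 ≡ 36
58^6 = 58^4·58^2 ≡ 70
58^8 ≡ 55
58^9 = 58^8·58^1 ≡ 51
58^12 = 58^8·58^4 ≡ 9
58^18 = 58^16·58^2 ≡ 46
58^24 = 58^16·58^8 ≡ 8
58^36 = 58^32·58^4 ≡ 72
58^72 = 58^64·58^8 ≡ 1  ← first divisor giving 1
The order is 72.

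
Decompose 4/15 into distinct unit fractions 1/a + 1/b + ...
1/4 + 1/60

Greedy algorithm:
4/15: ceiling(15/4) = 4, use 1/4
1/60: ceiling(60/1) = 60, use 1/60
Result: 4/15 = 1/4 + 1/60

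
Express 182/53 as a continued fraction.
[3; 2, 3, 3, 2]

Euclidean algorithm steps:
182 = 3 × 53 + 23
53 = 2 × 23 + 7
23 = 3 × 7 + 2
7 = 3 × 2 + 1
2 = 2 × 1 + 0
Continued fraction: [3; 2, 3, 3, 2]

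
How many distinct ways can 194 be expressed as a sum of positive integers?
2366022741845

p(n) counts ways to write n as a sum of positive integers (order ignored).
Euler's pentagonal recurrence: p(k) = p(k-1) + p(k-2) - p(k-5) - p(k-7) + p(k-12) + p(k-15) - ... (offsets j(3j∓1)/2, signs ++--, p(0)=1, p(<0)=0).
DP table for k = 0..193: p(0)=1, p(1)=1, p(2)=2, p(3)=3, p(4)=5, p(5)=7, p(6)=11, p(7)=15, p(8)=22, p(9)=30, p(10)=42, p(11)=56, p(12)=77, p(13)=101, p(14)=135, p(15)=176, p(16)=231, p(17)=297, p(18)=385, p(19)=490, p(20)=627, p(21)=792, p(22)=1002, p(23)=1255, p(24)=1575, p(25)=1958, p(26)=2436, p(27)=3010, p(28)=3718, p(29)=4565, p(30)=5604, p(31)=6842, p(32)=8349, p(33)=10143, p(34)=12310, p(35)=14883, p(36)=17977, p(37)=21637, p(38)=26015, p(39)=31185, p(40)=37338, p(41)=44583, p(42)=53174, p(43)=63261, p(44)=75175, p(45)=89134, p(46)=105558, p(47)=124754, p(48)=147273, p(49)=173525, p(50)=204226, p(51)=239943, p(52)=281589, p(53)=329931, p(54)=386155, p(55)=451276, p(56)=526823, p(57)=614154, p(58)=715220, p(59)=831820, p(60)=966467, p(61)=1121505, p(62)=1300156, p(63)=1505499, p(64)=1741630, p(65)=2012558, p(66)=2323520, p(67)=2679689, p(68)=3087735, p(69)=3554345, p(70)=4087968, p(71)=4697205, p(72)=5392783, p(73)=6185689, p(74)=7089500, p(75)=8118264, p(76)=9289091, p(77)=10619863, p(78)=12132164, p(79)=13848650, p(80)=15796476, p(81)=18004327, p(82)=20506255, p(83)=23338469, p(84)=26543660, p(85)=30167357, p(86)=34262962, p(87)=38887673, p(88)=44108109, p(89)=49995925, p(90)=56634173, p(91)=64112359, p(92)=72533807, p(93)=82010177, p(94)=92669720, p(95)=104651419, p(96)=118114304, p(97)=133230930, p(98)=150198136, p(99)=169229875, p(100)=190569292, p(101)=214481126, p(102)=241265379, p(103)=271248950, p(104)=304801365, p(105)=342325709, p(106)=384276336, p(107)=431149389, p(108)=483502844, p(109)=541946240, p(110)=607163746, p(111)=679903203, p(112)=761002156, p(113)=851376628, p(114)=952050665, p(115)=1064144451, p(116)=1188908248, p(117)=1327710076, p(118)=1482074143, p(119)=1653668665, p(120)=1844349560, p(121)=2056148051, p(122)=2291320912, p(123)=2552338241, p(124)=2841940500, p(125)=3163127352, p(126)=3519222692, p(127)=3913864295, p(128)=4351078600, p(129)=4835271870, p(130)=5371315400, p(131)=5964539504, p(132)=6620830889, p(133)=7346629512, p(134)=8149040695, p(135)=9035836076, p(136)=10015581680, p(137)=11097645016, p(138)=12292341831, p(139)=13610949895, p(140)=15065878135, p(141)=16670689208, p(142)=18440293320, p(143)=20390982757, p(144)=22540654445, p(145)=24908858009, p(146)=27517052599, p(147)=30388671978, p(148)=33549419497, p(149)=37027355200, p(150)=40853235313, p(151)=45060624582, p(152)=49686288421, p(153)=54770336324, p(154)=60356673280, p(155)=66493182097, p(156)=73232243759, p(157)=80630964769, p(158)=88751778802, p(159)=97662728555, p(160)=107438159466, p(161)=118159068427, p(162)=129913904637, p(163)=142798995930, p(164)=156919475295, p(165)=172389800255, p(166)=189334822579, p(167)=207890420102, p(168)=228204732751, p(169)=250438925115, p(170)=274768617130, p(171)=301384802048, p(172)=330495499613, p(173)=362326859895, p(174)=397125074750, p(175)=435157697830, p(176)=476715857290, p(177)=522115831195, p(178)=571701605655, p(179)=625846753120, p(180)=684957390936, p(181)=749474411781, p(182)=819876908323, p(183)=896684817527, p(184)=980462880430, p(185)=1071823774337, p(186)=1171432692373, p(187)=1280011042268, p(188)=1398341745571, p(189)=1527273599625, p(190)=1667727404093, p(191)=1820701100652, p(192)=1987276856363, p(193)=2168627105469.
Final step: p(194) = p(193) + p(192) - p(189) - p(187) + p(182) + p(179) - p(172) - p(168) + p(159) + p(154) - p(143) - p(137) + p(124) + p(117) - p(102) - p(94) + p(77) + p(68) - p(49) - p(39) + p(18) + p(7)
= 2168627105469 + 1987276856363 - 1527273599625 - 1280011042268 + 819876908323 + 625846753120 - 330495499613 - 228204732751 + 97662728555 + 60356673280 - 20390982757 - 11097645016 + 2841940500 + 1327710076 - 241265379 - 92669720 + 10619863 + 3087735 - 173525 - 31185 + 385 + 15
= 2366022741845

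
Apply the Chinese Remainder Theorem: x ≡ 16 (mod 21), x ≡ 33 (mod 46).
79

Using Chinese Remainder Theorem:
M = 21 × 46 = 966
M1 = 46, M2 = 21
y1 = 46^(-1) mod 21 = 16
y2 = 21^(-1) mod 46 = 11
x = (16×46×16 + 33×21×11) mod 966 = 79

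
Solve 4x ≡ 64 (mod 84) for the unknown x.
x ≡ 16 (mod 21)

gcd(4, 84) = 4, which divides 64, so solutions exist.
Divide through by 4: x ≡ 16 (mod 21).
The coefficient of x is now 1, so x ≡ 16 (mod 21).
Check: 4 × 16 = 64 ≡ 64 (mod 84).
x ≡ 16 (mod 21), giving 4 solutions mod 84.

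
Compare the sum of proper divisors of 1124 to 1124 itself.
deficient

Proper divisors of 1124: sum = 1 + 2 + 4 + 281 + 562 = 850
Since 850 < 1124, 1124 is deficient.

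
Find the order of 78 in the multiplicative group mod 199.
22

199 is prime, so ord(78) divides φ(199) = 198.
Divisors of 198: 1, 2, 3, 6, 9, 11, 18, 22, 33, 66, 99, 198.
Repeated squaring: 78^1 ≡ 78, 78^2 ≡ 114, 78^4 ≡ 61, 78^8 ≡ 139, 78^16 ≡ 18, 78^32 ≡ 125, 78^64 ≡ 103, 78^128 ≡ 62 (mod 199).
Test 78^d mod 199 for each divisor d in increasing order:
78^1 ≡ 78
78^2 ≡ 114
78^3 = 78^2·78^1 ≡ 136
78^6 = 78^4·78^2 ≡ 188
78^9 = 78^8·78^1 ≡ 96
78^11 = 78^8·78^2·78^1 ≡ 198
78^18 = 78^16·78^2 ≡ 62
78^22 = 78^16·78^4·78^2 ≡ 1  ← first divisor giving 1
The order is 22.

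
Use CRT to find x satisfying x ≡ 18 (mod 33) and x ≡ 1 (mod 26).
183

Using Chinese Remainder Theorem:
M = 33 × 26 = 858
M1 = 26, M2 = 33
y1 = 26^(-1) mod 33 = 14
y2 = 33^(-1) mod 26 = 15
x = (18×26×14 + 1×33×15) mod 858 = 183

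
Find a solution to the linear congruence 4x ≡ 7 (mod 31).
x ≡ 25 (mod 31)

gcd(4, 31) = 1, which divides 7, so solutions exist.
Find 4^(-1) mod 31 by the extended Euclidean algorithm:
31 = 7 × 4 + 3  ⟹  3 = (1)·31 + (-7)·4
4 = 1 × 3 + 1  ⟹  1 = (-1)·31 + (8)·4
So (8)·4 ≡ 1 (mod 31), i.e. 4^(-1) ≡ 8 (mod 31).
x ≡ 8 × 7 = 56 ≡ 25 (mod 31).
Check: 4 × 25 = 100 ≡ 7 (mod 31).
Unique solution: x ≡ 25 (mod 31)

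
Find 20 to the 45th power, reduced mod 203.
83

Repeated squaring. Binary of 45 = 101101.
20^1 ≡ 20 (mod 203); 20^2 ≡ 197 (mod 203); 20^4 ≡ 36 (mod 203); 20^8 ≡ 78 (mod 203); 20^16 ≡ 197 (mod 203); 20^32 ≡ 36 (mod 203)
20^45 = 20^1 × 20^4 × 20^8 × 20^32 ≡ 83 (mod 203)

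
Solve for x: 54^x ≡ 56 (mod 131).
37

Baby-step giant-step with step n = ⌈√131⌉ = 12.
Baby steps 54^j mod 131 (j:value) for j=0..11: 0:1, 1:54, 2:34, 3:2, 4:108, 5:68, 6:4, 7:85, 8:5, 9:8, 10:39, 11:10.
Giant-step multiplier: 54^(-12) ≡ 54^(130-12) = 54^118 ≡ 41 (mod 131).
Giant steps γ_i = 56·41^i mod 131: γ_0=56, γ_1=69, γ_2=78, γ_3=54 (in table at j=1).
x = i·n + j = 3·12 + 1 = 37.
Check: 54^37 ≡ 56 (mod 131).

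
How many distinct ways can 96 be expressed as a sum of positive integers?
118114304

p(n) counts ways to write n as a sum of positive integers (order ignored).
Euler's pentagonal recurrence: p(k) = p(k-1) + p(k-2) - p(k-5) - p(k-7) + p(k-12) + p(k-15) - ... (offsets j(3j∓1)/2, signs ++--, p(0)=1, p(<0)=0).
DP table for k = 0..95: p(0)=1, p(1)=1, p(2)=2, p(3)=3, p(4)=5, p(5)=7, p(6)=11, p(7)=15, p(8)=22, p(9)=30, p(10)=42, p(11)=56, p(12)=77, p(13)=101, p(14)=135, p(15)=176, p(16)=231, p(17)=297, p(18)=385, p(19)=490, p(20)=627, p(21)=792, p(22)=1002, p(23)=1255, p(24)=1575, p(25)=1958, p(26)=2436, p(27)=3010, p(28)=3718, p(29)=4565, p(30)=5604, p(31)=6842, p(32)=8349, p(33)=10143, p(34)=12310, p(35)=14883, p(36)=17977, p(37)=21637, p(38)=26015, p(39)=31185, p(40)=37338, p(41)=44583, p(42)=53174, p(43)=63261, p(44)=75175, p(45)=89134, p(46)=105558, p(47)=124754, p(48)=147273, p(49)=173525, p(50)=204226, p(51)=239943, p(52)=281589, p(53)=329931, p(54)=386155, p(55)=451276, p(56)=526823, p(57)=614154, p(58)=715220, p(59)=831820, p(60)=966467, p(61)=1121505, p(62)=1300156, p(63)=1505499, p(64)=1741630, p(65)=2012558, p(66)=2323520, p(67)=2679689, p(68)=3087735, p(69)=3554345, p(70)=4087968, p(71)=4697205, p(72)=5392783, p(73)=6185689, p(74)=7089500, p(75)=8118264, p(76)=9289091, p(77)=10619863, p(78)=12132164, p(79)=13848650, p(80)=15796476, p(81)=18004327, p(82)=20506255, p(83)=23338469, p(84)=26543660, p(85)=30167357, p(86)=34262962, p(87)=38887673, p(88)=44108109, p(89)=49995925, p(90)=56634173, p(91)=64112359, p(92)=72533807, p(93)=82010177, p(94)=92669720, p(95)=104651419.
Final step: p(96) = p(95) + p(94) - p(91) - p(89) + p(84) + p(81) - p(74) - p(70) + p(61) + p(56) - p(45) - p(39) + p(26) + p(19) - p(4)
= 104651419 + 92669720 - 64112359 - 49995925 + 26543660 + 18004327 - 7089500 - 4087968 + 1121505 + 526823 - 89134 - 31185 + 2436 + 490 - 5
= 118114304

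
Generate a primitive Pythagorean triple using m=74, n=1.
(5475, 148, 5477)

Euclid's formula: a = m² - n², b = 2mn, c = m² + n²
m = 74, n = 1
a = 74² - 1² = 5476 - 1 = 5475
b = 2 × 74 × 1 = 148
c = 74² + 1² = 5476 + 1 = 5477
Verification: 5475² + 148² = 29975625 + 21904 = 29997529 = 5477² ✓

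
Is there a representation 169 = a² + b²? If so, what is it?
0² + 13² (a=0, b=13)

Factorization: 169 = 13^2
By Fermat: n is sum of two squares iff every prime p ≡ 3 (mod 4) appears to even power.
All primes ≡ 3 (mod 4) appear to even power.
Search a = 0, 1, 2, … for 169 - a² a perfect square: first hit at a = 0: 169 - 0 = 169 = 13².
169 = 0² + 13² = 0 + 169 ✓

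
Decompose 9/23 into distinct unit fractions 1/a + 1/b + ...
1/3 + 1/18 + 1/414

Greedy algorithm:
9/23: ceiling(23/9) = 3, use 1/3
4/69: ceiling(69/4) = 18, use 1/18
1/414: ceiling(414/1) = 414, use 1/414
Result: 9/23 = 1/3 + 1/18 + 1/414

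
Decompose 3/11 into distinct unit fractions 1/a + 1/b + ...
1/4 + 1/44

Greedy algorithm:
3/11: ceiling(11/3) = 4, use 1/4
1/44: ceiling(44/1) = 44, use 1/44
Result: 3/11 = 1/4 + 1/44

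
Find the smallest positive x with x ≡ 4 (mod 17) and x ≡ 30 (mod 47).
735

Using Chinese Remainder Theorem:
M = 17 × 47 = 799
M1 = 47, M2 = 17
y1 = 47^(-1) mod 17 = 4
y2 = 17^(-1) mod 47 = 36
x = (4×47×4 + 30×17×36) mod 799 = 735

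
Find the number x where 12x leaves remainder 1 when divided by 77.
45

gcd(12, 77) = 1, so the inverse exists.
Extended Euclidean algorithm on (77, 12):
77 = 6 × 12 + 5  ⟹  5 = (1)·77 + (-6)·12
12 = 2 × 5 + 2  ⟹  2 = (-2)·77 + (13)·12
5 = 2 × 2 + 1  ⟹  1 = (5)·77 + (-32)·12
So (-32)·12 ≡ 1 (mod 77), i.e. 12^(-1) ≡ -32 ≡ 45 (mod 77).
Check: 12 × 45 = 540 ≡ 1 (mod 77)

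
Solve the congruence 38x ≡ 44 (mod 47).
x ≡ 16 (mod 47)

gcd(38, 47) = 1, which divides 44, so solutions exist.
Find 38^(-1) mod 47 by the extended Euclidean algorithm:
47 = 1 × 38 + 9  ⟹  9 = (1)·47 + (-1)·38
38 = 4 × 9 + 2  ⟹  2 = (-4)·47 + (5)·38
9 = 4 × 2 + 1  ⟹  1 = (17)·47 + (-21)·38
So (-21)·38 ≡ 1 (mod 47), i.e. 38^(-1) ≡ -21 ≡ 26 (mod 47).
x ≡ 26 × 44 = 1144 ≡ 16 (mod 47).
Check: 38 × 16 = 608 ≡ 44 (mod 47).
Unique solution: x ≡ 16 (mod 47)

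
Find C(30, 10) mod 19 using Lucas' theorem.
11

Using Lucas' theorem:
Write n=30 and k=10 in base 19:
n in base 19: [1, 11]
k in base 19: [0, 10]
C(30,10) mod 19 = ∏ C(n_i, k_i) mod 19
Digit binomials (mod 19): C(1,0) = 1; C(11,10) = 11
Product: 1 × 11 = 11 ≡ 11 (mod 19)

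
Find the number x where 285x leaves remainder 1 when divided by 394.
347

gcd(285, 394) = 1, so the inverse exists.
Extended Euclidean algorithm on (394, 285):
394 = 1 × 285 + 109  ⟹  109 = (1)·394 + (-1)·285
285 = 2 × 109 + 67  ⟹  67 = (-2)·394 + (3)·285
109 = 1 × 67 + 42  ⟹  42 = (3)·394 + (-4)·285
67 = 1 × 42 + 25  ⟹  25 = (-5)·394 + (7)·285
42 = 1 × 25 + 17  ⟹  17 = (8)·394 + (-11)·285
25 = 1 × 17 + 8  ⟹  8 = (-13)·394 + (18)·285
17 = 2 × 8 + 1  ⟹  1 = (34)·394 + (-47)·285
So (-47)·285 ≡ 1 (mod 394), i.e. 285^(-1) ≡ -47 ≡ 347 (mod 394).
Check: 285 × 347 = 98895 ≡ 1 (mod 394)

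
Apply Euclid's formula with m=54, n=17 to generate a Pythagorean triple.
(2627, 1836, 3205)

Euclid's formula: a = m² - n², b = 2mn, c = m² + n²
m = 54, n = 17
a = 54² - 17² = 2916 - 289 = 2627
b = 2 × 54 × 17 = 1836
c = 54² + 17² = 2916 + 289 = 3205
Verification: 2627² + 1836² = 6901129 + 3370896 = 10272025 = 3205² ✓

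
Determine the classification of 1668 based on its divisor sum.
abundant

Proper divisors of 1668: sum = 1 + 2 + 3 + 4 + 6 + 12 + 139 + 278 + 417 + 556 + 834 = 2252
Since 2252 > 1668, 1668 is abundant.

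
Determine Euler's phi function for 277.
276

277 = 277
φ(n) = n × ∏(1 - 1/p) for each prime p dividing n
φ(277) = 277 × (1 - 1/277) = 276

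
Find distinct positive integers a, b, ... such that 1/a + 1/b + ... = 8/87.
1/11 + 1/957

Greedy algorithm:
8/87: ceiling(87/8) = 11, use 1/11
1/957: ceiling(957/1) = 957, use 1/957
Result: 8/87 = 1/11 + 1/957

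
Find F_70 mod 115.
70

Matrix identity: Q^n = [[F_(n+1), F_n], [F_n, F_(n-1)]] with Q = [[1,1],[1,0]].
n = 70 = 1000110₂. Square-and-multiply, entries mod 115:
Q^1 = [[1,1],[1,0]]
Q^2 = (Q^1)² = [[2,1],[1,1]]
Q^4 = (Q^2)² = [[5,3],[3,2]]
Q^8 = (Q^4)² = [[34,21],[21,13]]
Q^17 = (Q^8)²·Q = [[54,102],[102,67]]
Q^35 = (Q^17)²·Q = [[17,95],[95,37]]
Q^70 = (Q^35)² = [[114,70],[70,44]]
F_70 mod 115 = Q^70[0][1] = 70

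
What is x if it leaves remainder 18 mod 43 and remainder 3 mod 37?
706

Using Chinese Remainder Theorem:
M = 43 × 37 = 1591
M1 = 37, M2 = 43
y1 = 37^(-1) mod 43 = 7
y2 = 43^(-1) mod 37 = 31
x = (18×37×7 + 3×43×31) mod 1591 = 706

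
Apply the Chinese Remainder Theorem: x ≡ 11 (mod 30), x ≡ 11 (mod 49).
11

Using Chinese Remainder Theorem:
M = 30 × 49 = 1470
M1 = 49, M2 = 30
y1 = 49^(-1) mod 30 = 19
y2 = 30^(-1) mod 49 = 18
x = (11×49×19 + 11×30×18) mod 1470 = 11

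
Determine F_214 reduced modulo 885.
602

Matrix identity: Q^n = [[F_(n+1), F_n], [F_n, F_(n-1)]] with Q = [[1,1],[1,0]].
n = 214 = 11010110₂. Square-and-multiply, entries mod 885:
Q^1 = [[1,1],[1,0]]
Q^3 = (Q^1)²·Q = [[3,2],[2,1]]
Q^6 = (Q^3)² = [[13,8],[8,5]]
Q^13 = (Q^6)²·Q = [[377,233],[233,144]]
Q^26 = (Q^13)² = [[833,148],[148,685]]
Q^53 = (Q^26)²·Q = [[587,713],[713,759]]
Q^107 = (Q^53)²·Q = [[156,683],[683,358]]
Q^214 = (Q^107)² = [[535,602],[602,818]]
F_214 mod 885 = Q^214[0][1] = 602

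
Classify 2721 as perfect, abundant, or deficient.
deficient

Proper divisors of 2721: sum = 1 + 3 + 907 = 911
Since 911 < 2721, 2721 is deficient.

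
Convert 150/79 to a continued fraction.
[1; 1, 8, 1, 7]

Euclidean algorithm steps:
150 = 1 × 79 + 71
79 = 1 × 71 + 8
71 = 8 × 8 + 7
8 = 1 × 7 + 1
7 = 7 × 1 + 0
Continued fraction: [1; 1, 8, 1, 7]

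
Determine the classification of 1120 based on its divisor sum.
abundant

Proper divisors of 1120: sum = 1 + 2 + 4 + 5 + 7 + 8 + 10 + 14 + ... + 160 + 224 + 280 + 560 (23 divisors) = 1904
Since 1904 > 1120, 1120 is abundant.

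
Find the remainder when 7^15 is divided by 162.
91

Repeated squaring. Binary of 15 = 1111.
7^1 ≡ 7 (mod 162); 7^2 ≡ 49 (mod 162); 7^4 ≡ 133 (mod 162); 7^8 ≡ 31 (mod 162)
7^15 = 7^1 × 7^2 × 7^4 × 7^8 ≡ 91 (mod 162)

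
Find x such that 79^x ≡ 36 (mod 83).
32

Baby-step giant-step with step n = ⌈√83⌉ = 10.
Baby steps 79^j mod 83 (j:value) for j=0..9: 0:1, 1:79, 2:16, 3:19, 4:7, 5:55, 6:29, 7:50, 8:49, 9:53.
Giant-step multiplier: 79^(-10) ≡ 79^(82-10) = 79^72 ≡ 9 (mod 83).
Giant steps γ_i = 36·9^i mod 83: γ_0=36, γ_1=75, γ_2=11, γ_3=16 (in table at j=2).
x = i·n + j = 3·10 + 2 = 32.
Check: 79^32 ≡ 36 (mod 83).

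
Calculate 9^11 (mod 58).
51

Repeated squaring. Binary of 11 = 1011.
9^1 ≡ 9 (mod 58); 9^2 ≡ 23 (mod 58); 9^4 ≡ 7 (mod 58); 9^8 ≡ 49 (mod 58)
9^11 = 9^1 × 9^2 × 9^8 ≡ 51 (mod 58)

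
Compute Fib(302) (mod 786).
563

Matrix identity: Q^n = [[F_(n+1), F_n], [F_n, F_(n-1)]] with Q = [[1,1],[1,0]].
n = 302 = 100101110₂. Square-and-multiply, entries mod 786:
Q^1 = [[1,1],[1,0]]
Q^2 = (Q^1)² = [[2,1],[1,1]]
Q^4 = (Q^2)² = [[5,3],[3,2]]
Q^9 = (Q^4)²·Q = [[55,34],[34,21]]
Q^18 = (Q^9)² = [[251,226],[226,25]]
Q^37 = (Q^18)²·Q = [[389,107],[107,282]]
Q^75 = (Q^37)²·Q = [[339,68],[68,271]]
Q^151 = (Q^75)²·Q = [[681,73],[73,608]]
Q^302 = (Q^151)² = [[634,563],[563,71]]
F_302 mod 786 = Q^302[0][1] = 563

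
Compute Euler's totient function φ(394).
196

394 = 2 × 197
φ(n) = n × ∏(1 - 1/p) for each prime p dividing n
φ(394) = 394 × (1 - 1/2) × (1 - 1/197) = 196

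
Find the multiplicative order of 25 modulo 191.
19

191 is prime, so ord(25) divides φ(191) = 190.
Divisors of 190: 1, 2, 5, 10, 19, 38, 95, 190.
Repeated squaring: 25^1 ≡ 25, 25^2 ≡ 52, 25^4 ≡ 30, 25^8 ≡ 136, 25^16 ≡ 160, 25^32 ≡ 6, 25^64 ≡ 36, 25^128 ≡ 150 (mod 191).
Test 25^d mod 191 for each divisor d in increasing order:
25^1 ≡ 25
25^2 ≡ 52
25^5 = 25^4·25^1 ≡ 177
25^10 = 25^8·25^2 ≡ 5
25^19 = 25^16·25^2·25^1 ≡ 1  ← first divisor giving 1
The order is 19.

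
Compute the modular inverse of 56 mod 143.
23

gcd(56, 143) = 1, so the inverse exists.
Extended Euclidean algorithm on (143, 56):
143 = 2 × 56 + 31  ⟹  31 = (1)·143 + (-2)·56
56 = 1 × 31 + 25  ⟹  25 = (-1)·143 + (3)·56
31 = 1 × 25 + 6  ⟹  6 = (2)·143 + (-5)·56
25 = 4 × 6 + 1  ⟹  1 = (-9)·143 + (23)·56
So (23)·56 ≡ 1 (mod 143), i.e. 56^(-1) ≡ 23 (mod 143).
Check: 56 × 23 = 1288 ≡ 1 (mod 143)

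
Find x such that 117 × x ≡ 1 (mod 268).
197

gcd(117, 268) = 1, so the inverse exists.
Extended Euclidean algorithm on (268, 117):
268 = 2 × 117 + 34  ⟹  34 = (1)·268 + (-2)·117
117 = 3 × 34 + 15  ⟹  15 = (-3)·268 + (7)·117
34 = 2 × 15 + 4  ⟹  4 = (7)·268 + (-16)·117
15 = 3 × 4 + 3  ⟹  3 = (-24)·268 + (55)·117
4 = 1 × 3 + 1  ⟹  1 = (31)·268 + (-71)·117
So (-71)·117 ≡ 1 (mod 268), i.e. 117^(-1) ≡ -71 ≡ 197 (mod 268).
Check: 117 × 197 = 23049 ≡ 1 (mod 268)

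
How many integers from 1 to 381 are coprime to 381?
252

381 = 3 × 127
φ(n) = n × ∏(1 - 1/p) for each prime p dividing n
φ(381) = 381 × (1 - 1/3) × (1 - 1/127) = 252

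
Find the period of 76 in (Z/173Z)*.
172

173 is prime, so ord(76) divides φ(173) = 172.
Divisors of 172: 1, 2, 4, 43, 86, 172.
Repeated squaring: 76^1 ≡ 76, 76^2 ≡ 67, 76^4 ≡ 164, 76^8 ≡ 81, 76^16 ≡ 160, 76^32 ≡ 169, 76^64 ≡ 16, 76^128 ≡ 83 (mod 173).
Test 76^d mod 173 for each divisor d in increasing order:
76^1 ≡ 76
76^2 ≡ 67
76^4 ≡ 164
76^43 = 76^32·76^8·76^2·76^1 ≡ 93
76^86 = 76^64·76^16·76^4·76^2 ≡ 172
76^172 = 76^128·76^32·76^8·76^4 ≡ 1  ← first divisor giving 1
The order is 172.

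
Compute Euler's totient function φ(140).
48

140 = 2^2 × 5 × 7
φ(n) = n × ∏(1 - 1/p) for each prime p dividing n
φ(140) = 140 × (1 - 1/2) × (1 - 1/5) × (1 - 1/7) = 48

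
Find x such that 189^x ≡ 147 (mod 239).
106

Baby-step giant-step with step n = ⌈√239⌉ = 16.
Baby steps 189^j mod 239 (j:value) for j=0..15: 0:1, 1:189, 2:110, 3:236, 4:150, 5:148, 6:9, 7:28, 8:34, 9:212, 10:155, 11:137, 12:81, 13:13, 14:67, 15:235.
Giant-step multiplier: 189^(-16) ≡ 189^(238-16) = 189^222 ≡ 49 (mod 239).
Giant steps γ_i = 147·49^i mod 239: γ_0=147, γ_1=33, γ_2=183, γ_3=124, γ_4=101, γ_5=169, γ_6=155 (in table at j=10).
x = i·n + j = 6·16 + 10 = 106.
Check: 189^106 ≡ 147 (mod 239).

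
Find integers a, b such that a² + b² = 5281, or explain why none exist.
41² + 60² (a=41, b=60)

Factorization: 5281 = 5281
By Fermat: n is sum of two squares iff every prime p ≡ 3 (mod 4) appears to even power.
All primes ≡ 3 (mod 4) appear to even power.
Search a = 0, 1, 2, … for 5281 - a² a perfect square: first hit at a = 41: 5281 - 1681 = 3600 = 60².
5281 = 41² + 60² = 1681 + 3600 ✓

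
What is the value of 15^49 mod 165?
135

Repeated squaring. Binary of 49 = 110001.
15^1 ≡ 15 (mod 165); 15^2 ≡ 60 (mod 165); 15^4 ≡ 135 (mod 165); 15^8 ≡ 75 (mod 165); 15^16 ≡ 15 (mod 165); 15^32 ≡ 60 (mod 165)
15^49 = 15^1 × 15^16 × 15^32 ≡ 135 (mod 165)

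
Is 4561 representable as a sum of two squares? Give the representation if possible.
31² + 60² (a=31, b=60)

Factorization: 4561 = 4561
By Fermat: n is sum of two squares iff every prime p ≡ 3 (mod 4) appears to even power.
All primes ≡ 3 (mod 4) appear to even power.
Search a = 0, 1, 2, … for 4561 - a² a perfect square: first hit at a = 31: 4561 - 961 = 3600 = 60².
4561 = 31² + 60² = 961 + 3600 ✓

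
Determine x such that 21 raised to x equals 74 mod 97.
25

Baby-step giant-step with step n = ⌈√97⌉ = 10.
Baby steps 21^j mod 97 (j:value) for j=0..9: 0:1, 1:21, 2:53, 3:46, 4:93, 5:13, 6:79, 7:10, 8:16, 9:45.
Giant-step multiplier: 21^(-10) ≡ 21^(96-10) = 21^86 ≡ 31 (mod 97).
Giant steps γ_i = 74·31^i mod 97: γ_0=74, γ_1=63, γ_2=13 (in table at j=5).
x = i·n + j = 2·10 + 5 = 25.
Check: 21^25 ≡ 74 (mod 97).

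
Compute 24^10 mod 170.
36

Repeated squaring. Binary of 10 = 1010.
24^1 ≡ 24 (mod 170); 24^2 ≡ 66 (mod 170); 24^4 ≡ 106 (mod 170); 24^8 ≡ 16 (mod 170)
24^10 = 24^2 × 24^8 ≡ 36 (mod 170)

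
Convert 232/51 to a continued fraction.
[4; 1, 1, 4, 1, 1, 2]

Euclidean algorithm steps:
232 = 4 × 51 + 28
51 = 1 × 28 + 23
28 = 1 × 23 + 5
23 = 4 × 5 + 3
5 = 1 × 3 + 2
3 = 1 × 2 + 1
2 = 2 × 1 + 0
Continued fraction: [4; 1, 1, 4, 1, 1, 2]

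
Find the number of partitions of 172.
330495499613

p(n) counts ways to write n as a sum of positive integers (order ignored).
Euler's pentagonal recurrence: p(k) = p(k-1) + p(k-2) - p(k-5) - p(k-7) + p(k-12) + p(k-15) - ... (offsets j(3j∓1)/2, signs ++--, p(0)=1, p(<0)=0).
DP table for k = 0..171: p(0)=1, p(1)=1, p(2)=2, p(3)=3, p(4)=5, p(5)=7, p(6)=11, p(7)=15, p(8)=22, p(9)=30, p(10)=42, p(11)=56, p(12)=77, p(13)=101, p(14)=135, p(15)=176, p(16)=231, p(17)=297, p(18)=385, p(19)=490, p(20)=627, p(21)=792, p(22)=1002, p(23)=1255, p(24)=1575, p(25)=1958, p(26)=2436, p(27)=3010, p(28)=3718, p(29)=4565, p(30)=5604, p(31)=6842, p(32)=8349, p(33)=10143, p(34)=12310, p(35)=14883, p(36)=17977, p(37)=21637, p(38)=26015, p(39)=31185, p(40)=37338, p(41)=44583, p(42)=53174, p(43)=63261, p(44)=75175, p(45)=89134, p(46)=105558, p(47)=124754, p(48)=147273, p(49)=173525, p(50)=204226, p(51)=239943, p(52)=281589, p(53)=329931, p(54)=386155, p(55)=451276, p(56)=526823, p(57)=614154, p(58)=715220, p(59)=831820, p(60)=966467, p(61)=1121505, p(62)=1300156, p(63)=1505499, p(64)=1741630, p(65)=2012558, p(66)=2323520, p(67)=2679689, p(68)=3087735, p(69)=3554345, p(70)=4087968, p(71)=4697205, p(72)=5392783, p(73)=6185689, p(74)=7089500, p(75)=8118264, p(76)=9289091, p(77)=10619863, p(78)=12132164, p(79)=13848650, p(80)=15796476, p(81)=18004327, p(82)=20506255, p(83)=23338469, p(84)=26543660, p(85)=30167357, p(86)=34262962, p(87)=38887673, p(88)=44108109, p(89)=49995925, p(90)=56634173, p(91)=64112359, p(92)=72533807, p(93)=82010177, p(94)=92669720, p(95)=104651419, p(96)=118114304, p(97)=133230930, p(98)=150198136, p(99)=169229875, p(100)=190569292, p(101)=214481126, p(102)=241265379, p(103)=271248950, p(104)=304801365, p(105)=342325709, p(106)=384276336, p(107)=431149389, p(108)=483502844, p(109)=541946240, p(110)=607163746, p(111)=679903203, p(112)=761002156, p(113)=851376628, p(114)=952050665, p(115)=1064144451, p(116)=1188908248, p(117)=1327710076, p(118)=1482074143, p(119)=1653668665, p(120)=1844349560, p(121)=2056148051, p(122)=2291320912, p(123)=2552338241, p(124)=2841940500, p(125)=3163127352, p(126)=3519222692, p(127)=3913864295, p(128)=4351078600, p(129)=4835271870, p(130)=5371315400, p(131)=5964539504, p(132)=6620830889, p(133)=7346629512, p(134)=8149040695, p(135)=9035836076, p(136)=10015581680, p(137)=11097645016, p(138)=12292341831, p(139)=13610949895, p(140)=15065878135, p(141)=16670689208, p(142)=18440293320, p(143)=20390982757, p(144)=22540654445, p(145)=24908858009, p(146)=27517052599, p(147)=30388671978, p(148)=33549419497, p(149)=37027355200, p(150)=40853235313, p(151)=45060624582, p(152)=49686288421, p(153)=54770336324, p(154)=60356673280, p(155)=66493182097, p(156)=73232243759, p(157)=80630964769, p(158)=88751778802, p(159)=97662728555, p(160)=107438159466, p(161)=118159068427, p(162)=129913904637, p(163)=142798995930, p(164)=156919475295, p(165)=172389800255, p(166)=189334822579, p(167)=207890420102, p(168)=228204732751, p(169)=250438925115, p(170)=274768617130, p(171)=301384802048.
Final step: p(172) = p(171) + p(170) - p(167) - p(165) + p(160) + p(157) - p(150) - p(146) + p(137) + p(132) - p(121) - p(115) + p(102) + p(95) - p(80) - p(72) + p(55) + p(46) - p(27) - p(17)
= 301384802048 + 274768617130 - 207890420102 - 172389800255 + 107438159466 + 80630964769 - 40853235313 - 27517052599 + 11097645016 + 6620830889 - 2056148051 - 1064144451 + 241265379 + 104651419 - 15796476 - 5392783 + 451276 + 105558 - 3010 - 297
= 330495499613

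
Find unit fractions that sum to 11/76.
1/7 + 1/532

Greedy algorithm:
11/76: ceiling(76/11) = 7, use 1/7
1/532: ceiling(532/1) = 532, use 1/532
Result: 11/76 = 1/7 + 1/532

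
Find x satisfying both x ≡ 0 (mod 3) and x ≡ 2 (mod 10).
12

Using Chinese Remainder Theorem:
M = 3 × 10 = 30
M1 = 10, M2 = 3
y1 = 10^(-1) mod 3 = 1
y2 = 3^(-1) mod 10 = 7
x = (0×10×1 + 2×3×7) mod 30 = 12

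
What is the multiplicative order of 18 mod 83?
82

83 is prime, so ord(18) divides φ(83) = 82.
Divisors of 82: 1, 2, 41, 82.
Repeated squaring: 18^1 ≡ 18, 18^2 ≡ 75, 18^4 ≡ 64, 18^8 ≡ 29, 18^16 ≡ 11, 18^32 ≡ 38, 18^64 ≡ 33 (mod 83).
Test 18^d mod 83 for each divisor d in increasing order:
18^1 ≡ 18
18^2 ≡ 75
18^41 = 18^32·18^8·18^1 ≡ 82
18^82 = 18^64·18^16·18^2 ≡ 1  ← first divisor giving 1
The order is 82.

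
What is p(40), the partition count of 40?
37338

p(n) counts ways to write n as a sum of positive integers (order ignored).
Euler's pentagonal recurrence: p(k) = p(k-1) + p(k-2) - p(k-5) - p(k-7) + p(k-12) + p(k-15) - ... (offsets j(3j∓1)/2, signs ++--, p(0)=1, p(<0)=0).
DP table for k = 0..39: p(0)=1, p(1)=1, p(2)=2, p(3)=3, p(4)=5, p(5)=7, p(6)=11, p(7)=15, p(8)=22, p(9)=30, p(10)=42, p(11)=56, p(12)=77, p(13)=101, p(14)=135, p(15)=176, p(16)=231, p(17)=297, p(18)=385, p(19)=490, p(20)=627, p(21)=792, p(22)=1002, p(23)=1255, p(24)=1575, p(25)=1958, p(26)=2436, p(27)=3010, p(28)=3718, p(29)=4565, p(30)=5604, p(31)=6842, p(32)=8349, p(33)=10143, p(34)=12310, p(35)=14883, p(36)=17977, p(37)=21637, p(38)=26015, p(39)=31185.
Final step: p(40) = p(39) + p(38) - p(35) - p(33) + p(28) + p(25) - p(18) - p(14) + p(5) + p(0)
= 31185 + 26015 - 14883 - 10143 + 3718 + 1958 - 385 - 135 + 7 + 1
= 37338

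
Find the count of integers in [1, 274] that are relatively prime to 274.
136

274 = 2 × 137
φ(n) = n × ∏(1 - 1/p) for each prime p dividing n
φ(274) = 274 × (1 - 1/2) × (1 - 1/137) = 136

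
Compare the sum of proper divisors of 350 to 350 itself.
abundant

Proper divisors of 350: sum = 1 + 2 + 5 + 7 + 10 + 14 + 25 + 35 + 50 + 70 + 175 = 394
Since 394 > 350, 350 is abundant.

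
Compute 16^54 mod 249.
193

Repeated squaring. Binary of 54 = 110110.
16^1 ≡ 16 (mod 249); 16^2 ≡ 7 (mod 249); 16^4 ≡ 49 (mod 249); 16^8 ≡ 160 (mod 249); 16^16 ≡ 202 (mod 249); 16^32 ≡ 217 (mod 249)
16^54 = 16^2 × 16^4 × 16^16 × 16^32 ≡ 193 (mod 249)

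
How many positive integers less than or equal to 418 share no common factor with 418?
180

418 = 2 × 11 × 19
φ(n) = n × ∏(1 - 1/p) for each prime p dividing n
φ(418) = 418 × (1 - 1/2) × (1 - 1/11) × (1 - 1/19) = 180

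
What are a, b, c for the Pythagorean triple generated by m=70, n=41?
(3219, 5740, 6581)

Euclid's formula: a = m² - n², b = 2mn, c = m² + n²
m = 70, n = 41
a = 70² - 41² = 4900 - 1681 = 3219
b = 2 × 70 × 41 = 5740
c = 70² + 41² = 4900 + 1681 = 6581
Verification: 3219² + 5740² = 10361961 + 32947600 = 43309561 = 6581² ✓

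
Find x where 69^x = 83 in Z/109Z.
58

Baby-step giant-step with step n = ⌈√109⌉ = 11.
Baby steps 69^j mod 109 (j:value) for j=0..10: 0:1, 1:69, 2:74, 3:92, 4:26, 5:50, 6:71, 7:103, 8:22, 9:101, 10:102.
Giant-step multiplier: 69^(-11) ≡ 69^(108-11) = 69^97 ≡ 51 (mod 109).
Giant steps γ_i = 83·51^i mod 109: γ_0=83, γ_1=91, γ_2=63, γ_3=52, γ_4=36, γ_5=92 (in table at j=3).
x = i·n + j = 5·11 + 3 = 58.
Check: 69^58 ≡ 83 (mod 109).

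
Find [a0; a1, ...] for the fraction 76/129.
[0; 1, 1, 2, 3, 3, 2]

Euclidean algorithm steps:
76 = 0 × 129 + 76
129 = 1 × 76 + 53
76 = 1 × 53 + 23
53 = 2 × 23 + 7
23 = 3 × 7 + 2
7 = 3 × 2 + 1
2 = 2 × 1 + 0
Continued fraction: [0; 1, 1, 2, 3, 3, 2]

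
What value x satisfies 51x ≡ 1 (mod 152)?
3

gcd(51, 152) = 1, so the inverse exists.
Extended Euclidean algorithm on (152, 51):
152 = 2 × 51 + 50  ⟹  50 = (1)·152 + (-2)·51
51 = 1 × 50 + 1  ⟹  1 = (-1)·152 + (3)·51
So (3)·51 ≡ 1 (mod 152), i.e. 51^(-1) ≡ 3 (mod 152).
Check: 51 × 3 = 153 ≡ 1 (mod 152)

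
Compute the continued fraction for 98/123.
[0; 1, 3, 1, 11, 2]

Euclidean algorithm steps:
98 = 0 × 123 + 98
123 = 1 × 98 + 25
98 = 3 × 25 + 23
25 = 1 × 23 + 2
23 = 11 × 2 + 1
2 = 2 × 1 + 0
Continued fraction: [0; 1, 3, 1, 11, 2]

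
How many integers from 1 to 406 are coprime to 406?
168

406 = 2 × 7 × 29
φ(n) = n × ∏(1 - 1/p) for each prime p dividing n
φ(406) = 406 × (1 - 1/2) × (1 - 1/7) × (1 - 1/29) = 168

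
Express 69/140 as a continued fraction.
[0; 2, 34, 2]

Euclidean algorithm steps:
69 = 0 × 140 + 69
140 = 2 × 69 + 2
69 = 34 × 2 + 1
2 = 2 × 1 + 0
Continued fraction: [0; 2, 34, 2]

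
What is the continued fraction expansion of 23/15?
[1; 1, 1, 7]

Euclidean algorithm steps:
23 = 1 × 15 + 8
15 = 1 × 8 + 7
8 = 1 × 7 + 1
7 = 7 × 1 + 0
Continued fraction: [1; 1, 1, 7]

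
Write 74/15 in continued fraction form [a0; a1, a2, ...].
[4; 1, 14]

Euclidean algorithm steps:
74 = 4 × 15 + 14
15 = 1 × 14 + 1
14 = 14 × 1 + 0
Continued fraction: [4; 1, 14]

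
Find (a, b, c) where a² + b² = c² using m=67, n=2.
(4485, 268, 4493)

Euclid's formula: a = m² - n², b = 2mn, c = m² + n²
m = 67, n = 2
a = 67² - 2² = 4489 - 4 = 4485
b = 2 × 67 × 2 = 268
c = 67² + 2² = 4489 + 4 = 4493
Verification: 4485² + 268² = 20115225 + 71824 = 20187049 = 4493² ✓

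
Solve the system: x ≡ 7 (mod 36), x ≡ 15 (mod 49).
799

Using Chinese Remainder Theorem:
M = 36 × 49 = 1764
M1 = 49, M2 = 36
y1 = 49^(-1) mod 36 = 25
y2 = 36^(-1) mod 49 = 15
x = (7×49×25 + 15×36×15) mod 1764 = 799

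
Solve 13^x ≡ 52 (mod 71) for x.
39

Baby-step giant-step with step n = ⌈√71⌉ = 9.
Baby steps 13^j mod 71 (j:value) for j=0..8: 0:1, 1:13, 2:27, 3:67, 4:19, 5:34, 6:16, 7:66, 8:6.
Giant-step multiplier: 13^(-9) ≡ 13^(70-9) = 13^61 ≡ 61 (mod 71).
Giant steps γ_i = 52·61^i mod 71: γ_0=52, γ_1=48, γ_2=17, γ_3=43, γ_4=67 (in table at j=3).
x = i·n + j = 4·9 + 3 = 39.
Check: 13^39 ≡ 52 (mod 71).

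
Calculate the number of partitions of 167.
207890420102

p(n) counts ways to write n as a sum of positive integers (order ignored).
Euler's pentagonal recurrence: p(k) = p(k-1) + p(k-2) - p(k-5) - p(k-7) + p(k-12) + p(k-15) - ... (offsets j(3j∓1)/2, signs ++--, p(0)=1, p(<0)=0).
DP table for k = 0..166: p(0)=1, p(1)=1, p(2)=2, p(3)=3, p(4)=5, p(5)=7, p(6)=11, p(7)=15, p(8)=22, p(9)=30, p(10)=42, p(11)=56, p(12)=77, p(13)=101, p(14)=135, p(15)=176, p(16)=231, p(17)=297, p(18)=385, p(19)=490, p(20)=627, p(21)=792, p(22)=1002, p(23)=1255, p(24)=1575, p(25)=1958, p(26)=2436, p(27)=3010, p(28)=3718, p(29)=4565, p(30)=5604, p(31)=6842, p(32)=8349, p(33)=10143, p(34)=12310, p(35)=14883, p(36)=17977, p(37)=21637, p(38)=26015, p(39)=31185, p(40)=37338, p(41)=44583, p(42)=53174, p(43)=63261, p(44)=75175, p(45)=89134, p(46)=105558, p(47)=124754, p(48)=147273, p(49)=173525, p(50)=204226, p(51)=239943, p(52)=281589, p(53)=329931, p(54)=386155, p(55)=451276, p(56)=526823, p(57)=614154, p(58)=715220, p(59)=831820, p(60)=966467, p(61)=1121505, p(62)=1300156, p(63)=1505499, p(64)=1741630, p(65)=2012558, p(66)=2323520, p(67)=2679689, p(68)=3087735, p(69)=3554345, p(70)=4087968, p(71)=4697205, p(72)=5392783, p(73)=6185689, p(74)=7089500, p(75)=8118264, p(76)=9289091, p(77)=10619863, p(78)=12132164, p(79)=13848650, p(80)=15796476, p(81)=18004327, p(82)=20506255, p(83)=23338469, p(84)=26543660, p(85)=30167357, p(86)=34262962, p(87)=38887673, p(88)=44108109, p(89)=49995925, p(90)=56634173, p(91)=64112359, p(92)=72533807, p(93)=82010177, p(94)=92669720, p(95)=104651419, p(96)=118114304, p(97)=133230930, p(98)=150198136, p(99)=169229875, p(100)=190569292, p(101)=214481126, p(102)=241265379, p(103)=271248950, p(104)=304801365, p(105)=342325709, p(106)=384276336, p(107)=431149389, p(108)=483502844, p(109)=541946240, p(110)=607163746, p(111)=679903203, p(112)=761002156, p(113)=851376628, p(114)=952050665, p(115)=1064144451, p(116)=1188908248, p(117)=1327710076, p(118)=1482074143, p(119)=1653668665, p(120)=1844349560, p(121)=2056148051, p(122)=2291320912, p(123)=2552338241, p(124)=2841940500, p(125)=3163127352, p(126)=3519222692, p(127)=3913864295, p(128)=4351078600, p(129)=4835271870, p(130)=5371315400, p(131)=5964539504, p(132)=6620830889, p(133)=7346629512, p(134)=8149040695, p(135)=9035836076, p(136)=10015581680, p(137)=11097645016, p(138)=12292341831, p(139)=13610949895, p(140)=15065878135, p(141)=16670689208, p(142)=18440293320, p(143)=20390982757, p(144)=22540654445, p(145)=24908858009, p(146)=27517052599, p(147)=30388671978, p(148)=33549419497, p(149)=37027355200, p(150)=40853235313, p(151)=45060624582, p(152)=49686288421, p(153)=54770336324, p(154)=60356673280, p(155)=66493182097, p(156)=73232243759, p(157)=80630964769, p(158)=88751778802, p(159)=97662728555, p(160)=107438159466, p(161)=118159068427, p(162)=129913904637, p(163)=142798995930, p(164)=156919475295, p(165)=172389800255, p(166)=189334822579.
Final step: p(167) = p(166) + p(165) - p(162) - p(160) + p(155) + p(152) - p(145) - p(141) + p(132) + p(127) - p(116) - p(110) + p(97) + p(90) - p(75) - p(67) + p(50) + p(41) - p(22) - p(12)
= 189334822579 + 172389800255 - 129913904637 - 107438159466 + 66493182097 + 49686288421 - 24908858009 - 16670689208 + 6620830889 + 3913864295 - 1188908248 - 607163746 + 133230930 + 56634173 - 8118264 - 2679689 + 204226 + 44583 - 1002 - 77
= 207890420102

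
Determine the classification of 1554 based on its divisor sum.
abundant

Proper divisors of 1554: sum = 1 + 2 + 3 + 6 + 7 + 14 + 21 + 37 + 42 + 74 + 111 + 222 + 259 + 518 + 777 = 2094
Since 2094 > 1554, 1554 is abundant.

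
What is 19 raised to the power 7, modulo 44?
35

Repeated squaring. Binary of 7 = 111.
19^1 ≡ 19 (mod 44); 19^2 ≡ 9 (mod 44); 19^4 ≡ 37 (mod 44)
19^7 = 19^1 × 19^2 × 19^4 ≡ 35 (mod 44)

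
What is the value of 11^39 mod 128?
67

Repeated squaring. Binary of 39 = 100111.
11^1 ≡ 11 (mod 128); 11^2 ≡ 121 (mod 128); 11^4 ≡ 49 (mod 128); 11^8 ≡ 97 (mod 128); 11^16 ≡ 65 (mod 128); 11^32 ≡ 1 (mod 128)
11^39 = 11^1 × 11^2 × 11^4 × 11^32 ≡ 67 (mod 128)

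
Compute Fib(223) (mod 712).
269

Matrix identity: Q^n = [[F_(n+1), F_n], [F_n, F_(n-1)]] with Q = [[1,1],[1,0]].
n = 223 = 11011111₂. Square-and-multiply, entries mod 712:
Q^1 = [[1,1],[1,0]]
Q^3 = (Q^1)²·Q = [[3,2],[2,1]]
Q^6 = (Q^3)² = [[13,8],[8,5]]
Q^13 = (Q^6)²·Q = [[377,233],[233,144]]
Q^27 = (Q^13)²·Q = [[259,618],[618,353]]
Q^55 = (Q^27)²·Q = [[589,445],[445,144]]
Q^111 = (Q^55)²·Q = [[355,266],[266,89]]
Q^223 = (Q^111)²·Q = [[181,269],[269,624]]
F_223 mod 712 = Q^223[0][1] = 269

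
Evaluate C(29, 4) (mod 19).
1

Using Lucas' theorem:
Write n=29 and k=4 in base 19:
n in base 19: [1, 10]
k in base 19: [0, 4]
C(29,4) mod 19 = ∏ C(n_i, k_i) mod 19
Digit binomials (mod 19): C(1,0) = 1; C(10,4) = 210 ≡ 1
Product: 1 × 1 = 1 ≡ 1 (mod 19)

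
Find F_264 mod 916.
468

Matrix identity: Q^n = [[F_(n+1), F_n], [F_n, F_(n-1)]] with Q = [[1,1],[1,0]].
n = 264 = 100001000₂. Square-and-multiply, entries mod 916:
Q^1 = [[1,1],[1,0]]
Q^2 = (Q^1)² = [[2,1],[1,1]]
Q^4 = (Q^2)² = [[5,3],[3,2]]
Q^8 = (Q^4)² = [[34,21],[21,13]]
Q^16 = (Q^8)² = [[681,71],[71,610]]
Q^33 = (Q^16)²·Q = [[787,726],[726,61]]
Q^66 = (Q^33)² = [[529,96],[96,433]]
Q^132 = (Q^66)² = [[517,752],[752,681]]
Q^264 = (Q^132)² = [[149,468],[468,597]]
F_264 mod 916 = Q^264[0][1] = 468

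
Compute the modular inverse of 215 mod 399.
206

gcd(215, 399) = 1, so the inverse exists.
Extended Euclidean algorithm on (399, 215):
399 = 1 × 215 + 184  ⟹  184 = (1)·399 + (-1)·215
215 = 1 × 184 + 31  ⟹  31 = (-1)·399 + (2)·215
184 = 5 × 31 + 29  ⟹  29 = (6)·399 + (-11)·215
31 = 1 × 29 + 2  ⟹  2 = (-7)·399 + (13)·215
29 = 14 × 2 + 1  ⟹  1 = (104)·399 + (-193)·215
So (-193)·215 ≡ 1 (mod 399), i.e. 215^(-1) ≡ -193 ≡ 206 (mod 399).
Check: 215 × 206 = 44290 ≡ 1 (mod 399)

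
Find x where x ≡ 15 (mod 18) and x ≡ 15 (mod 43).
15

Using Chinese Remainder Theorem:
M = 18 × 43 = 774
M1 = 43, M2 = 18
y1 = 43^(-1) mod 18 = 13
y2 = 18^(-1) mod 43 = 12
x = (15×43×13 + 15×18×12) mod 774 = 15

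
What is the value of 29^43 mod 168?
29

Repeated squaring. Binary of 43 = 101011.
29^1 ≡ 29 (mod 168); 29^2 ≡ 1 (mod 168); 29^4 ≡ 1 (mod 168); 29^8 ≡ 1 (mod 168); 29^16 ≡ 1 (mod 168); 29^32 ≡ 1 (mod 168)
29^43 = 29^1 × 29^2 × 29^8 × 29^32 ≡ 29 (mod 168)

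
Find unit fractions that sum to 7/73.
1/11 + 1/201 + 1/161403

Greedy algorithm:
7/73: ceiling(73/7) = 11, use 1/11
4/803: ceiling(803/4) = 201, use 1/201
1/161403: ceiling(161403/1) = 161403, use 1/161403
Result: 7/73 = 1/11 + 1/201 + 1/161403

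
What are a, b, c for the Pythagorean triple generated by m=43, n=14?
(1653, 1204, 2045)

Euclid's formula: a = m² - n², b = 2mn, c = m² + n²
m = 43, n = 14
a = 43² - 14² = 1849 - 196 = 1653
b = 2 × 43 × 14 = 1204
c = 43² + 14² = 1849 + 196 = 2045
Verification: 1653² + 1204² = 2732409 + 1449616 = 4182025 = 2045² ✓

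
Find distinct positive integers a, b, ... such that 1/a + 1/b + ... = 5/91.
1/19 + 1/433 + 1/249553 + 1/93414800161 + 1/17452649778145716451681

Greedy algorithm:
5/91: ceiling(91/5) = 19, use 1/19
4/1729: ceiling(1729/4) = 433, use 1/433
3/748657: ceiling(748657/3) = 249553, use 1/249553
2/186829600321: ceiling(186829600321/2) = 93414800161, use 1/93414800161
1/17452649778145716451681: ceiling(17452649778145716451681/1) = 17452649778145716451681, use 1/17452649778145716451681
Result: 5/91 = 1/19 + 1/433 + 1/249553 + 1/93414800161 + 1/17452649778145716451681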